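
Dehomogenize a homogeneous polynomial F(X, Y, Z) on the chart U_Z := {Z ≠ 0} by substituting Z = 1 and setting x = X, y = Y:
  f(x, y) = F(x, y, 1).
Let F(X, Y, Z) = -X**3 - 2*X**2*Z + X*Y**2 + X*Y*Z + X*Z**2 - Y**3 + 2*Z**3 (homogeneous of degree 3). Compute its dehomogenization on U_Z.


f(x, y) = -x**3 - 2*x**2 + x*y**2 + x*y + x - y**3 + 2

On U_Z we set Z = 1. Each monomial c·X^i·Y^j·Z^k in F becomes c·x^i·y^j·1^k = c·x^i·y^j.
Substituting Z = 1: F(X, Y, 1) = -x**3 - 2*x**2 + x*y**2 + x*y + x - y**3 + 2.
Note: deg(f) ≤ deg(F) = 3; strict inequality happens when F is divisible by Z (lost terms).


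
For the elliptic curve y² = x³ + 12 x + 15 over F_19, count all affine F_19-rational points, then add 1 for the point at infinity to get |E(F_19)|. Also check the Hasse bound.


Affine points = {(1, 3), (1, 16), (2, 3), (2, 16), (7, 9), (7, 10), (9, 4), (9, 15), (12, 5), (12, 14), (14, 1), (14, 18), (15, 6), (15, 13), (16, 3), (16, 16)}; affine count = 16; |E(F_19)| = 17.

Discriminant check: Δ ∝ 4a³ + 27b² = 4·12³ + 27·15² = 4·1728 + 27·225 ≡ 10 (mod 19). Nonzero ⇒ E is nonsingular.
For each x ∈ F_19, compute rhs = x³ + 12·x + 15 mod 19, then count y ∈ F_19 with y² ≡ rhs.
  x = 0: rhs = 15, matching y values: none (0 points).
  x = 1: rhs = 9, matching y values: 3, 16 (2 points).
  x = 2: rhs = 9, matching y values: 3, 16 (2 points).
  x = 3: rhs = 2, matching y values: none (0 points).
  x = 4: rhs = 13, matching y values: none (0 points).
  x = 5: rhs = 10, matching y values: none (0 points).
  x = 6: rhs = 18, matching y values: none (0 points).
  x = 7: rhs = 5, matching y values: 9, 10 (2 points).
  x = 8: rhs = 15, matching y values: none (0 points).
  x = 9: rhs = 16, matching y values: 4, 15 (2 points).
  x = 10: rhs = 14, matching y values: none (0 points).
  x = 11: rhs = 15, matching y values: none (0 points).
  x = 12: rhs = 6, matching y values: 5, 14 (2 points).
  x = 13: rhs = 12, matching y values: none (0 points).
  x = 14: rhs = 1, matching y values: 1, 18 (2 points).
  x = 15: rhs = 17, matching y values: 6, 13 (2 points).
  x = 16: rhs = 9, matching y values: 3, 16 (2 points).
  x = 17: rhs = 2, matching y values: none (0 points).
  x = 18: rhs = 2, matching y values: none (0 points).
Total affine count: 16.
Full point count |E(F_19)| = 16 + 1 = 17.
Hasse bound: |17 − (19+1)| = |-3| = 3 ≤ 2√19 ≈ 8.7178 ✓.


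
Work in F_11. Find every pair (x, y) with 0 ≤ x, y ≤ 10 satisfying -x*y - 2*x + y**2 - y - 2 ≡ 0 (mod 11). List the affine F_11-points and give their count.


Affine F_11-points: {(0, 2), (0, 10), (1, 5), (1, 8), (2, 7), (3, 1), (3, 3), (9, 4), (9, 6), (10, 0)}; count = 10.

For each of the 121 pairs (x, y) ∈ F_11², evaluate f(x, y) mod 11. Record the zeros.
  x = 0: [0↦9, 1↦9, 2↦0, 3↦4, 4↦10, 5↦7, 6↦6, 7↦7, 8↦10, 9↦4, 10↦0]  zeros at y ∈ {2, 10}
  x = 1: [0↦7, 1↦6, 2↦7, 3↦10, 4↦4, 5↦0, 6↦9, 7↦9, 8↦0, 9↦4, 10↦10]  zeros at y ∈ {5, 8}
  x = 2: [0↦5, 1↦3, 2↦3, 3↦5, 4↦9, 5↦4, 6↦1, 7↦0, 8↦1, 9↦4, 10↦9]  zeros at y ∈ {7}
  x = 3: [0↦3, 1↦0, 2↦10, 3↦0, 4↦3, 5↦8, 6↦4, 7↦2, 8↦2, 9↦4, 10↦8]  zeros at y ∈ {1, 3}
  x = 4: [0↦1, 1↦8, 2↦6, 3↦6, 4↦8, 5↦1, 6↦7, 7↦4, 8↦3, 9↦4, 10↦7]  zeros at y ∈ ∅
  x = 5: [0↦10, 1↦5, 2↦2, 3↦1, 4↦2, 5↦5, 6↦10, 7↦6, 8↦4, 9↦4, 10↦6]  zeros at y ∈ ∅
  x = 6: [0↦8, 1↦2, 2↦9, 3↦7, 4↦7, 5↦9, 6↦2, 7↦8, 8↦5, 9↦4, 10↦5]  zeros at y ∈ ∅
  x = 7: [0↦6, 1↦10, 2↦5, 3↦2, 4↦1, 5↦2, 6↦5, 7↦10, 8↦6, 9↦4, 10↦4]  zeros at y ∈ ∅
  x = 8: [0↦4, 1↦7, 2↦1, 3↦8, 4↦6, 5↦6, 6↦8, 7↦1, 8↦7, 9↦4, 10↦3]  zeros at y ∈ ∅
  x = 9: [0↦2, 1↦4, 2↦8, 3↦3, 4↦0, 5↦10, 6↦0, 7↦3, 8↦8, 9↦4, 10↦2]  zeros at y ∈ {4, 6}
  x = 10: [0↦0, 1↦1, 2↦4, 3↦9, 4↦5, 5↦3, 6↦3, 7↦5, 8↦9, 9↦4, 10↦1]  zeros at y ∈ {0}
Collecting zeros: affine points = {(0, 2), (0, 10), (1, 5), (1, 8), (2, 7), (3, 1), (3, 3), (9, 4), (9, 6), (10, 0)}.
Total count |C(F_11)_aff| = 10.


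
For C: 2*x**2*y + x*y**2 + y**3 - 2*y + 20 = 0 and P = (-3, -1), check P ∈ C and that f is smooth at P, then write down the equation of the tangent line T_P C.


Tangent line at P: 13*x + 25*y + 64 = 0.

Step 1: f(-3, -1) = 0, so P lies on C.
Step 2: partial derivatives
  f_x(x, y) = 4*x*y + y**2, f_y(x, y) = 2*x**2 + 2*x*y + 3*y**2 - 2.
  f_x(P) = 13, f_y(P) = 25 (gradient nonzero, so P is smooth).
Step 3: tangent line at P: 13·(x − -3) + 25·(y − -1) = 0.
Expanding: 13*x + 25*y + 64 = 0.


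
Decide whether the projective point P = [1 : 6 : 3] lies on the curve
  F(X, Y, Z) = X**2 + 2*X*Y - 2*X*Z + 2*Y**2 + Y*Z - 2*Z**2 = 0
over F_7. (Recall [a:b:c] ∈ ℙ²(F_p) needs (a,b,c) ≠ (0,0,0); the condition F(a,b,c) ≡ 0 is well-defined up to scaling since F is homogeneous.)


F(1,6,3) ≡ 2 (mod 7); P is NOT on the curve.

Evaluate F(1, 6, 3) term-by-term (mod 7).
  X**2 ↦ 1·1·1·1 = 1
  2*X*Y ↦ 2·1·6·1 = 12
  -2*X*Z ↦ -2·1·1·3 = -6
  2*Y**2 ↦ 2·1·36·1 = 72
  Y*Z ↦ 1·1·6·3 = 18
  -2*Z**2 ↦ -2·1·1·9 = -18
Sum: F(1, 6, 3) = (1) + (12) + (-6) + (72) + (18) + (-18) = 79.
Reducing mod 7: 79 ≡ 2 (mod 7).
Since F(a, b, c) ≡ 2 ≠ 0 (mod 7), P does NOT lie on the curve.


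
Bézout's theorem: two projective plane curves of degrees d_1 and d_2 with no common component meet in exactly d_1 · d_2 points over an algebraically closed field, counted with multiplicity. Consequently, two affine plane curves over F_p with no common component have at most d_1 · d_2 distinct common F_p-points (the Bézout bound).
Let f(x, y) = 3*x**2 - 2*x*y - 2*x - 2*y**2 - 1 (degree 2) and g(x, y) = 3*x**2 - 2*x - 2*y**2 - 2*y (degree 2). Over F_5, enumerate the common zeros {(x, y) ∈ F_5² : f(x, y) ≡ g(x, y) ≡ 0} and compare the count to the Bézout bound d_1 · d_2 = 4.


Common zeros: {(4, 4)}; count = 1; Bézout bound = 4.

deg(f) = 2, deg(g) = 2, so Bézout bound = 4.
Scan x ∈ F_5. For each x, list the y ∈ F_5 with f(x, y) ≡ 0 and those with g(x, y) ≡ 0 (mod 5); the common zeros in that column are the intersection.
  x = 0: f ≡ 0 at y ∈ ∅; g ≡ 0 at y ∈ {0, 4}; common: ∅.
  x = 1: f ≡ 0 at y ∈ {0, 4}; g ≡ 0 at y ∈ ∅; common: ∅.
  x = 2: f ≡ 0 at y ∈ ∅; g ≡ 0 at y ∈ ∅; common: ∅.
  x = 3: f ≡ 0 at y ∈ {0, 2}; g ≡ 0 at y ∈ ∅; common: ∅.
  x = 4: f ≡ 0 at y ∈ {2, 4}; g ≡ 0 at y ∈ {0, 4}; common: {4}.
Collecting: common zeros = {(4, 4)}, so the count is 1.
Comparison with the Bézout bound: 1 ≤ 4 = deg(f)·deg(g), as expected for curves with no common component (the affine F_5-count falls short of the bound because intersections may lie at infinity, over extension fields, or carry multiplicity).


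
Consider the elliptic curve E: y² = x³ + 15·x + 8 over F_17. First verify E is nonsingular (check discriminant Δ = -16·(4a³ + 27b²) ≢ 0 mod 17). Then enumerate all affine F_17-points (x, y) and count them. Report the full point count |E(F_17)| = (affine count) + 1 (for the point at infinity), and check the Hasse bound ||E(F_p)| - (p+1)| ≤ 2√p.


Affine points = {(0, 5), (0, 12), (4, 8), (4, 9), (5, 2), (5, 15), (6, 5), (6, 12), (10, 6), (10, 11), (11, 5), (11, 12), (14, 2), (14, 15), (15, 2), (15, 15), (16, 3), (16, 14)}; affine count = 18; |E(F_17)| = 19.

Discriminant check: Δ ∝ 4a³ + 27b² = 4·15³ + 27·8² = 4·3375 + 27·64 ≡ 13 (mod 17). Nonzero ⇒ E is nonsingular.
For each x ∈ F_17, compute rhs = x³ + 15·x + 8 mod 17, then count y ∈ F_17 with y² ≡ rhs.
  x = 0: rhs = 8, matching y values: 5, 12 (2 points).
  x = 1: rhs = 7, matching y values: none (0 points).
  x = 2: rhs = 12, matching y values: none (0 points).
  x = 3: rhs = 12, matching y values: none (0 points).
  x = 4: rhs = 13, matching y values: 8, 9 (2 points).
  x = 5: rhs = 4, matching y values: 2, 15 (2 points).
  x = 6: rhs = 8, matching y values: 5, 12 (2 points).
  x = 7: rhs = 14, matching y values: none (0 points).
  x = 8: rhs = 11, matching y values: none (0 points).
  x = 9: rhs = 5, matching y values: none (0 points).
  x = 10: rhs = 2, matching y values: 6, 11 (2 points).
  x = 11: rhs = 8, matching y values: 5, 12 (2 points).
  x = 12: rhs = 12, matching y values: none (0 points).
  x = 13: rhs = 3, matching y values: none (0 points).
  x = 14: rhs = 4, matching y values: 2, 15 (2 points).
  x = 15: rhs = 4, matching y values: 2, 15 (2 points).
  x = 16: rhs = 9, matching y values: 3, 14 (2 points).
Total affine count: 18.
Full point count |E(F_17)| = 18 + 1 = 19.
Hasse bound: |19 − (17+1)| = |1| = 1 ≤ 2√17 ≈ 8.2462 ✓.


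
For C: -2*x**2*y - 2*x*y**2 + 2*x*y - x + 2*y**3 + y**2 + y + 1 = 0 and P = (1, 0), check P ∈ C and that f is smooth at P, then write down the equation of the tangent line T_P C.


Tangent line at P: -x + y + 1 = 0.

Step 1: f(1, 0) = 0, so P lies on C.
Step 2: partial derivatives
  f_x(x, y) = -4*x*y - 2*y**2 + 2*y - 1, f_y(x, y) = -2*x**2 - 4*x*y + 2*x + 6*y**2 + 2*y + 1.
  f_x(P) = -1, f_y(P) = 1 (gradient nonzero, so P is smooth).
Step 3: tangent line at P: -1·(x − 1) + 1·(y − 0) = 0.
Expanding: -x + y + 1 = 0.


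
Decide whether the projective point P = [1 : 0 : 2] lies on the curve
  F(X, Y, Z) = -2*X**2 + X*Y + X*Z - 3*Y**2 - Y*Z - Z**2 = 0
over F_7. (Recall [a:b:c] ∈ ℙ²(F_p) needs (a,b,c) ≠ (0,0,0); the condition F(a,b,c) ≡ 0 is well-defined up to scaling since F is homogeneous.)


F(1,0,2) ≡ 3 (mod 7); P is NOT on the curve.

Evaluate F(1, 0, 2) term-by-term (mod 7).
  -2*X**2 ↦ -2·1·1·1 = -2
  X*Y ↦ 1·1·0·1 = 0
  X*Z ↦ 1·1·1·2 = 2
  -3*Y**2 ↦ -3·1·0·1 = 0
  -Y*Z ↦ -1·1·0·2 = 0
  -Z**2 ↦ -1·1·1·4 = -4
Sum: F(1, 0, 2) = (-2) + (0) + (2) + (0) + (0) + (-4) = -4.
Reducing mod 7: -4 ≡ 3 (mod 7).
Since F(a, b, c) ≡ 3 ≠ 0 (mod 7), P does NOT lie on the curve.


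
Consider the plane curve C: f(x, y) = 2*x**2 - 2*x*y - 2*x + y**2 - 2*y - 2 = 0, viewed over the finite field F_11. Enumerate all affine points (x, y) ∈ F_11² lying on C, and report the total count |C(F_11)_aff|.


Affine F_11-points: {(0, 6), (0, 7), (4, 0), (4, 10), (5, 3), (5, 9), (7, 6), (7, 10), (8, 0), (8, 7), (10, 3), (10, 8)}; count = 12.

For each of the 121 pairs (x, y) ∈ F_11², evaluate f(x, y) mod 11. Record the zeros.
  x = 0: [0↦9, 1↦8, 2↦9, 3↦1, 4↦6, 5↦2, 6↦0, 7↦0, 8↦2, 9↦6, 10↦1]  zeros at y ∈ {6, 7}
  x = 1: [0↦9, 1↦6, 2↦5, 3↦6, 4↦9, 5↦3, 6↦10, 7↦8, 8↦8, 9↦10, 10↦3]  zeros at y ∈ ∅
  x = 2: [0↦2, 1↦8, 2↦5, 3↦4, 4↦5, 5↦8, 6↦2, 7↦9, 8↦7, 9↦7, 10↦9]  zeros at y ∈ ∅
  x = 3: [0↦10, 1↦3, 2↦9, 3↦6, 4↦5, 5↦6, 6↦9, 7↦3, 8↦10, 9↦8, 10↦8]  zeros at y ∈ ∅
  x = 4: [0↦0, 1↦2, 2↦6, 3↦1, 4↦9, 5↦8, 6↦9, 7↦1, 8↦6, 9↦2, 10↦0]  zeros at y ∈ {0, 10}
  x = 5: [0↦5, 1↦5, 2↦7, 3↦0, 4↦6, 5↦3, 6↦2, 7↦3, 8↦6, 9↦0, 10↦7]  zeros at y ∈ {3, 9}
  x = 6: [0↦3, 1↦1, 2↦1, 3↦3, 4↦7, 5↦2, 6↦10, 7↦9, 8↦10, 9↦2, 10↦7]  zeros at y ∈ ∅
  x = 7: [0↦5, 1↦1, 2↦10, 3↦10, 4↦1, 5↦5, 6↦0, 7↦8, 8↦7, 9↦8, 10↦0]  zeros at y ∈ {6, 10}
  x = 8: [0↦0, 1↦5, 2↦1, 3↦10, 4↦10, 5↦1, 6↦5, 7↦0, 8↦8, 9↦7, 10↦8]  zeros at y ∈ {0, 7}
  x = 9: [0↦10, 1↦2, 2↦7, 3↦3, 4↦1, 5↦1, 6↦3, 7↦7, 8↦2, 9↦10, 10↦9]  zeros at y ∈ ∅
  x = 10: [0↦2, 1↦3, 2↦6, 3↦0, 4↦7, 5↦5, 6↦5, 7↦7, 8↦0, 9↦6, 10↦3]  zeros at y ∈ {3, 8}
Collecting zeros: affine points = {(0, 6), (0, 7), (4, 0), (4, 10), (5, 3), (5, 9), (7, 6), (7, 10), (8, 0), (8, 7), (10, 3), (10, 8)}.
Total count |C(F_11)_aff| = 12.


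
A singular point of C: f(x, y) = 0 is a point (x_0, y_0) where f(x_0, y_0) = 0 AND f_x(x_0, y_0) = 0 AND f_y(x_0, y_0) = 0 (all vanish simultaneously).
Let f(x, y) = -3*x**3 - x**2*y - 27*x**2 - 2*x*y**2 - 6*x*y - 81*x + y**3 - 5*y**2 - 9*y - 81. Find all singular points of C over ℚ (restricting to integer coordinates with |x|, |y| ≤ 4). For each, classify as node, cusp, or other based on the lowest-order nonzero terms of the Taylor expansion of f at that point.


Singular points: {(-3, 0)}; classification: cusp.

Compute partial derivatives:
  f_x = -9*x**2 - 2*x*y - 54*x - 2*y**2 - 6*y - 81.
  f_y = -x**2 - 4*x*y - 6*x + 3*y**2 - 10*y - 9.
Scan x_0 ∈ {−4, ..., 4}. For each x_0, f_y(x_0, y) is a polynomial in y; find its integer roots y ∈ {−4, ..., 4}, then test f_x and f at those candidates.
  x = -4: f_y(-4, y) = 3*y**2 + 6*y - 1; no integer root y with |y| ≤ 4.
  x = -3: f_y(-3, y) = 3*y**2 + 2*y; vanishes at y ∈ {0}. (-3, 0): f_x = 0, f = 0 — SINGULAR.
  x = -2: f_y(-2, y) = 3*y**2 - 2*y - 1; vanishes at y ∈ {1}. (-2, 1): f_x = -13 ≠ 0.
  x = -1: f_y(-1, y) = 3*y**2 - 6*y - 4; no integer root y with |y| ≤ 4.
  x = 0: f_y(0, y) = 3*y**2 - 10*y - 9; no integer root y with |y| ≤ 4.
  x = 1: f_y(1, y) = 3*y**2 - 14*y - 16; no integer root y with |y| ≤ 4.
  x = 2: f_y(2, y) = 3*y**2 - 18*y - 25; no integer root y with |y| ≤ 4.
  x = 3: f_y(3, y) = 3*y**2 - 22*y - 36; no integer root y with |y| ≤ 4.
  x = 4: f_y(4, y) = 3*y**2 - 26*y - 49; no integer root y with |y| ≤ 4.
Only singular point on the grid: (-3, 0).
Classify: substitute x = -3 + u, y = 0 + v and expand: f = -3*u**3 - u**2*v - 2*u*v**2 + v**3 + v**2.
No constant or linear terms (consistent with a singular point). Quadratic part: v**2. Cubic part: -3*u**3 - u**2*v - 2*u*v**2 + v**3.
The quadratic part v**2 is a perfect square, so there is a single (double) tangent line v = 0, i.e. y = 0. Restricting the cubic part to that line (v = 0) leaves -3*u**3 ≠ 0, so f is not divisible by v and the branch is v² ≈ 3*u**3 to lowest order — this is a cusp.
Classification: cusp.


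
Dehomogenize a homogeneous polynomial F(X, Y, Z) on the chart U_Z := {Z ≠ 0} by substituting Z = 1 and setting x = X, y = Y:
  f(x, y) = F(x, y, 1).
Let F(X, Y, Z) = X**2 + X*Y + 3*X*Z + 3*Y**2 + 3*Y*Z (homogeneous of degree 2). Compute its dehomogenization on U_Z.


f(x, y) = x**2 + x*y + 3*x + 3*y**2 + 3*y

On U_Z we set Z = 1. Each monomial c·X^i·Y^j·Z^k in F becomes c·x^i·y^j·1^k = c·x^i·y^j.
Substituting Z = 1: F(X, Y, 1) = x**2 + x*y + 3*x + 3*y**2 + 3*y.
Note: deg(f) ≤ deg(F) = 2; strict inequality happens when F is divisible by Z (lost terms).


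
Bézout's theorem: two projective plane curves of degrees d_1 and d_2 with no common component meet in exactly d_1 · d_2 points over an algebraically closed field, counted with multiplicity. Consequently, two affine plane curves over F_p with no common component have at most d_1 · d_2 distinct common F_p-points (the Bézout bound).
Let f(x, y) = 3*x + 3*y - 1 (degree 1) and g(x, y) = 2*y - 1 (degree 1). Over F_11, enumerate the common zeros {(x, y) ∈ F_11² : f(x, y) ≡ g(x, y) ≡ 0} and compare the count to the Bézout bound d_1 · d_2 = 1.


Common zeros: {(9, 6)}; count = 1; Bézout bound = 1.

deg(f) = 1, deg(g) = 1, so Bézout bound = 1.
Scan x ∈ F_11. For each x, list the y ∈ F_11 with f(x, y) ≡ 0 and those with g(x, y) ≡ 0 (mod 11); the common zeros in that column are the intersection.
  x = 0: f ≡ 0 at y ∈ {4}; g ≡ 0 at y ∈ {6}; common: ∅.
  x = 1: f ≡ 0 at y ∈ {3}; g ≡ 0 at y ∈ {6}; common: ∅.
  x = 2: f ≡ 0 at y ∈ {2}; g ≡ 0 at y ∈ {6}; common: ∅.
  x = 3: f ≡ 0 at y ∈ {1}; g ≡ 0 at y ∈ {6}; common: ∅.
  x = 4: f ≡ 0 at y ∈ {0}; g ≡ 0 at y ∈ {6}; common: ∅.
  x = 5: f ≡ 0 at y ∈ {10}; g ≡ 0 at y ∈ {6}; common: ∅.
  x = 6: f ≡ 0 at y ∈ {9}; g ≡ 0 at y ∈ {6}; common: ∅.
  x = 7: f ≡ 0 at y ∈ {8}; g ≡ 0 at y ∈ {6}; common: ∅.
  x = 8: f ≡ 0 at y ∈ {7}; g ≡ 0 at y ∈ {6}; common: ∅.
  x = 9: f ≡ 0 at y ∈ {6}; g ≡ 0 at y ∈ {6}; common: {6}.
  x = 10: f ≡ 0 at y ∈ {5}; g ≡ 0 at y ∈ {6}; common: ∅.
Collecting: common zeros = {(9, 6)}, so the count is 1.
Comparison with the Bézout bound: 1 ≤ 1 = deg(f)·deg(g), as expected for curves with no common component (the bound is attained).


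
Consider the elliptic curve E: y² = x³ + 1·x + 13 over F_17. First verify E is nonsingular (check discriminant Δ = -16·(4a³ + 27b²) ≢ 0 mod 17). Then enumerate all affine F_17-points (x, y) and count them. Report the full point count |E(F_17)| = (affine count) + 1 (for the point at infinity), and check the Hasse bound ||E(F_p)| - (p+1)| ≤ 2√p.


Affine points = {(0, 8), (0, 9), (1, 7), (1, 10), (3, 3), (3, 14), (4, 8), (4, 9), (12, 6), (12, 11), (13, 8), (13, 9), (14, 0)}; affine count = 13; |E(F_17)| = 14.

Discriminant check: Δ ∝ 4a³ + 27b² = 4·1³ + 27·13² = 4·1 + 27·169 ≡ 11 (mod 17). Nonzero ⇒ E is nonsingular.
For each x ∈ F_17, compute rhs = x³ + 1·x + 13 mod 17, then count y ∈ F_17 with y² ≡ rhs.
  x = 0: rhs = 13, matching y values: 8, 9 (2 points).
  x = 1: rhs = 15, matching y values: 7, 10 (2 points).
  x = 2: rhs = 6, matching y values: none (0 points).
  x = 3: rhs = 9, matching y values: 3, 14 (2 points).
  x = 4: rhs = 13, matching y values: 8, 9 (2 points).
  x = 5: rhs = 7, matching y values: none (0 points).
  x = 6: rhs = 14, matching y values: none (0 points).
  x = 7: rhs = 6, matching y values: none (0 points).
  x = 8: rhs = 6, matching y values: none (0 points).
  x = 9: rhs = 3, matching y values: none (0 points).
  x = 10: rhs = 3, matching y values: none (0 points).
  x = 11: rhs = 12, matching y values: none (0 points).
  x = 12: rhs = 2, matching y values: 6, 11 (2 points).
  x = 13: rhs = 13, matching y values: 8, 9 (2 points).
  x = 14: rhs = 0, matching y values: 0 (1 points).
  x = 15: rhs = 3, matching y values: none (0 points).
  x = 16: rhs = 11, matching y values: none (0 points).
Total affine count: 13.
Full point count |E(F_17)| = 13 + 1 = 14.
Hasse bound: |14 − (17+1)| = |-4| = 4 ≤ 2√17 ≈ 8.2462 ✓.


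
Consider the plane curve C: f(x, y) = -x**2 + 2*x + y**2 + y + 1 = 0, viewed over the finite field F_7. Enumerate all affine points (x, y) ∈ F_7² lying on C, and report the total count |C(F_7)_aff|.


Affine F_7-points: {(0, 2), (0, 4), (1, 3), (2, 2), (2, 4), (3, 1), (3, 5), (4, 0), (4, 6), (5, 0), (5, 6), (6, 1), (6, 5)}; count = 13.

For each of the 49 pairs (x, y) ∈ F_7², evaluate f(x, y) mod 7. Record the zeros.
  x = 0: [0↦1, 1↦3, 2↦0, 3↦6, 4↦0, 5↦3, 6↦1]  zeros at y ∈ {2, 4}
  x = 1: [0↦2, 1↦4, 2↦1, 3↦0, 4↦1, 5↦4, 6↦2]  zeros at y ∈ {3}
  x = 2: [0↦1, 1↦3, 2↦0, 3↦6, 4↦0, 5↦3, 6↦1]  zeros at y ∈ {2, 4}
  x = 3: [0↦5, 1↦0, 2↦4, 3↦3, 4↦4, 5↦0, 6↦5]  zeros at y ∈ {1, 5}
  x = 4: [0↦0, 1↦2, 2↦6, 3↦5, 4↦6, 5↦2, 6↦0]  zeros at y ∈ {0, 6}
  x = 5: [0↦0, 1↦2, 2↦6, 3↦5, 4↦6, 5↦2, 6↦0]  zeros at y ∈ {0, 6}
  x = 6: [0↦5, 1↦0, 2↦4, 3↦3, 4↦4, 5↦0, 6↦5]  zeros at y ∈ {1, 5}
Collecting zeros: affine points = {(0, 2), (0, 4), (1, 3), (2, 2), (2, 4), (3, 1), (3, 5), (4, 0), (4, 6), (5, 0), (5, 6), (6, 1), (6, 5)}.
Total count |C(F_7)_aff| = 13.


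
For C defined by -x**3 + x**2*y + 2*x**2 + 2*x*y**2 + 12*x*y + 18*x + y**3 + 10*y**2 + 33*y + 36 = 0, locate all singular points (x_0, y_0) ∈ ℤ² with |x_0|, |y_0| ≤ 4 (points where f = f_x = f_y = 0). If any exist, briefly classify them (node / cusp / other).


Singular points: {(0, -3)}; classification: node.

Compute partial derivatives:
  f_x = -3*x**2 + 2*x*y + 4*x + 2*y**2 + 12*y + 18.
  f_y = x**2 + 4*x*y + 12*x + 3*y**2 + 20*y + 33.
Scan x_0 ∈ {−4, ..., 4}. For each x_0, f_y(x_0, y) is a polynomial in y; find its integer roots y ∈ {−4, ..., 4}, then test f_x and f at those candidates.
  x = -4: f_y(-4, y) = 3*y**2 + 4*y + 1; vanishes at y ∈ {-1}. (-4, -1): f_x = -48 ≠ 0.
  x = -3: f_y(-3, y) = 3*y**2 + 8*y + 6; no integer root y with |y| ≤ 4.
  x = -2: f_y(-2, y) = 3*y**2 + 12*y + 13; no integer root y with |y| ≤ 4.
  x = -1: f_y(-1, y) = 3*y**2 + 16*y + 22; no integer root y with |y| ≤ 4.
  x = 0: f_y(0, y) = 3*y**2 + 20*y + 33; vanishes at y ∈ {-3}. (0, -3): f_x = 0, f = 0 — SINGULAR.
  x = 1: f_y(1, y) = 3*y**2 + 24*y + 46; no integer root y with |y| ≤ 4.
  x = 2: f_y(2, y) = 3*y**2 + 28*y + 61; no integer root y with |y| ≤ 4.
  x = 3: f_y(3, y) = 3*y**2 + 32*y + 78; no integer root y with |y| ≤ 4.
  x = 4: f_y(4, y) = 3*y**2 + 36*y + 97; no integer root y with |y| ≤ 4.
Only singular point on the grid: (0, -3).
Classify: substitute x = 0 + u, y = -3 + v and expand: f = -u**3 + u**2*v - u**2 + 2*u*v**2 + v**3 + v**2.
No constant or linear terms (consistent with a singular point). Quadratic part: -u**2 + v**2. Cubic part: -u**3 + u**2*v + 2*u*v**2 + v**3.
The quadratic part v**2 - u**2 = (v − u)(v + u) splits into two distinct linear factors, so there are two distinct tangent lines y − -3 = ±(x − 0) — this is a node (ordinary double point).
Classification: node.


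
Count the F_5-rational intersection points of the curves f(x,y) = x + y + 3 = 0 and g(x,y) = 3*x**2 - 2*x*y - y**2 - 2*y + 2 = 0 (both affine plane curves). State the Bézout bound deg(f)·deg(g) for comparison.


Common zeros: {(1, 1)}; count = 1; Bézout bound = 2.

deg(f) = 1, deg(g) = 2, so Bézout bound = 2.
Scan x ∈ F_5. For each x, list the y ∈ F_5 with f(x, y) ≡ 0 and those with g(x, y) ≡ 0 (mod 5); the common zeros in that column are the intersection.
  x = 0: f ≡ 0 at y ∈ {2}; g ≡ 0 at y ∈ ∅; common: ∅.
  x = 1: f ≡ 0 at y ∈ {1}; g ≡ 0 at y ∈ {0, 1}; common: {1}.
  x = 2: f ≡ 0 at y ∈ {0}; g ≡ 0 at y ∈ ∅; common: ∅.
  x = 3: f ≡ 0 at y ∈ {4}; g ≡ 0 at y ∈ {1}; common: ∅.
  x = 4: f ≡ 0 at y ∈ {3}; g ≡ 0 at y ∈ {0}; common: ∅.
Collecting: common zeros = {(1, 1)}, so the count is 1.
Comparison with the Bézout bound: 1 ≤ 2 = deg(f)·deg(g), as expected for curves with no common component (the affine F_5-count falls short of the bound because intersections may lie at infinity, over extension fields, or carry multiplicity).


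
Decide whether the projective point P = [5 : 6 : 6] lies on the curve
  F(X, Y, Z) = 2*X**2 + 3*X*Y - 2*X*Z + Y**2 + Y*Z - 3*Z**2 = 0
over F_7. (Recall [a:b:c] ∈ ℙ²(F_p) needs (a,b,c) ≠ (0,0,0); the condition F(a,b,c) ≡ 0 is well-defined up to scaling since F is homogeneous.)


F(5,6,6) ≡ 2 (mod 7); P is NOT on the curve.

Evaluate F(5, 6, 6) term-by-term (mod 7).
  2*X**2 ↦ 2·25·1·1 = 50
  3*X*Y ↦ 3·5·6·1 = 90
  -2*X*Z ↦ -2·5·1·6 = -60
  Y**2 ↦ 1·1·36·1 = 36
  Y*Z ↦ 1·1·6·6 = 36
  -3*Z**2 ↦ -3·1·1·36 = -108
Sum: F(5, 6, 6) = (50) + (90) + (-60) + (36) + (36) + (-108) = 44.
Reducing mod 7: 44 ≡ 2 (mod 7).
Since F(a, b, c) ≡ 2 ≠ 0 (mod 7), P does NOT lie on the curve.


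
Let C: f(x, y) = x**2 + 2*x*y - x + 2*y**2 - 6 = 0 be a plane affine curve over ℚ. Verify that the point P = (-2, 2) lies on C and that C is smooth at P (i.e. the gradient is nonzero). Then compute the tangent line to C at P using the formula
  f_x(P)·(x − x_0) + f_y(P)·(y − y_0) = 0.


Tangent line at P: -x + 4*y - 10 = 0.

Step 1: f(-2, 2) = 0, so P lies on C.
Step 2: partial derivatives
  f_x(x, y) = 2*x + 2*y - 1, f_y(x, y) = 2*x + 4*y.
  f_x(P) = -1, f_y(P) = 4 (gradient nonzero, so P is smooth).
Step 3: tangent line at P: -1·(x − -2) + 4·(y − 2) = 0.
Expanding: -x + 4*y - 10 = 0.


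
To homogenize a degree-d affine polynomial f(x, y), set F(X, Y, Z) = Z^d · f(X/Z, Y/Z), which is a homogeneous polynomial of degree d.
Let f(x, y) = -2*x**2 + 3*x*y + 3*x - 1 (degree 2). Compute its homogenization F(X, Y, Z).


F(X, Y, Z) = -2*X**2 + 3*X*Y + 3*X*Z - Z**2

deg(f) = 2.
Substitute x = X/Z, y = Y/Z into f, then multiply by Z^2.
  monomial -2·x^2·y^0 ↦ -2·X^2·Y^0·Z^0.
  monomial 3·x^1·y^1 ↦ 3·X^1·Y^1·Z^0.
  monomial 3·x^1·y^0 ↦ 3·X^1·Y^0·Z^1.
  monomial -1·x^0·y^0 ↦ -1·X^0·Y^0·Z^2.
Collecting: F(X, Y, Z) = -2*X**2 + 3*X*Y + 3*X*Z - Z**2.


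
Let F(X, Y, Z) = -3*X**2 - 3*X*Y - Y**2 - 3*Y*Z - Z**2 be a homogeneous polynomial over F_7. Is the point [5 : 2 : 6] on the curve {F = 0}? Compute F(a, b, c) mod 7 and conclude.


F(5,2,6) ≡ 1 (mod 7); P is NOT on the curve.

Evaluate F(5, 2, 6) term-by-term (mod 7).
  -3*X**2 ↦ -3·25·1·1 = -75
  -3*X*Y ↦ -3·5·2·1 = -30
  -Y**2 ↦ -1·1·4·1 = -4
  -3*Y*Z ↦ -3·1·2·6 = -36
  -Z**2 ↦ -1·1·1·36 = -36
Sum: F(5, 2, 6) = (-75) + (-30) + (-4) + (-36) + (-36) = -181.
Reducing mod 7: -181 ≡ 1 (mod 7).
Since F(a, b, c) ≡ 1 ≠ 0 (mod 7), P does NOT lie on the curve.


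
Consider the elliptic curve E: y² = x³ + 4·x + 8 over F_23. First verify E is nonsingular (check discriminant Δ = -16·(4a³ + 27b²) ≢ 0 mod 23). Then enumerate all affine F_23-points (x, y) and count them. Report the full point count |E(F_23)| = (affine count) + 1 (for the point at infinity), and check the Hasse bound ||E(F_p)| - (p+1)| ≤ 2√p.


Affine points = {(0, 10), (0, 13), (1, 6), (1, 17), (2, 1), (2, 22), (3, 1), (3, 22), (6, 8), (6, 15), (8, 0), (10, 6), (10, 17), (11, 7), (11, 16), (12, 6), (12, 17), (13, 7), (13, 16), (14, 5), (14, 18), (15, 4), (15, 19), (18, 1), (18, 22), (22, 7), (22, 16)}; affine count = 27; |E(F_23)| = 28.

Discriminant check: Δ ∝ 4a³ + 27b² = 4·4³ + 27·8² = 4·64 + 27·64 ≡ 6 (mod 23). Nonzero ⇒ E is nonsingular.
For each x ∈ F_23, compute rhs = x³ + 4·x + 8 mod 23, then count y ∈ F_23 with y² ≡ rhs.
  x = 0: rhs = 8, matching y values: 10, 13 (2 points).
  x = 1: rhs = 13, matching y values: 6, 17 (2 points).
  x = 2: rhs = 1, matching y values: 1, 22 (2 points).
  x = 3: rhs = 1, matching y values: 1, 22 (2 points).
  x = 4: rhs = 19, matching y values: none (0 points).
  x = 5: rhs = 15, matching y values: none (0 points).
  x = 6: rhs = 18, matching y values: 8, 15 (2 points).
  x = 7: rhs = 11, matching y values: none (0 points).
  x = 8: rhs = 0, matching y values: 0 (1 points).
  x = 9: rhs = 14, matching y values: none (0 points).
  x = 10: rhs = 13, matching y values: 6, 17 (2 points).
  x = 11: rhs = 3, matching y values: 7, 16 (2 points).
  x = 12: rhs = 13, matching y values: 6, 17 (2 points).
  x = 13: rhs = 3, matching y values: 7, 16 (2 points).
  x = 14: rhs = 2, matching y values: 5, 18 (2 points).
  x = 15: rhs = 16, matching y values: 4, 19 (2 points).
  x = 16: rhs = 5, matching y values: none (0 points).
  x = 17: rhs = 21, matching y values: none (0 points).
  x = 18: rhs = 1, matching y values: 1, 22 (2 points).
  x = 19: rhs = 20, matching y values: none (0 points).
  x = 20: rhs = 15, matching y values: none (0 points).
  x = 21: rhs = 15, matching y values: none (0 points).
  x = 22: rhs = 3, matching y values: 7, 16 (2 points).
Total affine count: 27.
Full point count |E(F_23)| = 27 + 1 = 28.
Hasse bound: |28 − (23+1)| = |4| = 4 ≤ 2√23 ≈ 9.5917 ✓.


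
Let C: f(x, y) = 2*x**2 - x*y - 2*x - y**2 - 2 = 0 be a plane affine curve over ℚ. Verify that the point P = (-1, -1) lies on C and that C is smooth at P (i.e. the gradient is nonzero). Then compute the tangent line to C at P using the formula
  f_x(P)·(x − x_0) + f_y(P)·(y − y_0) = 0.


Tangent line at P: -5*x + 3*y - 2 = 0.

Step 1: f(-1, -1) = 0, so P lies on C.
Step 2: partial derivatives
  f_x(x, y) = 4*x - y - 2, f_y(x, y) = -x - 2*y.
  f_x(P) = -5, f_y(P) = 3 (gradient nonzero, so P is smooth).
Step 3: tangent line at P: -5·(x − -1) + 3·(y − -1) = 0.
Expanding: -5*x + 3*y - 2 = 0.


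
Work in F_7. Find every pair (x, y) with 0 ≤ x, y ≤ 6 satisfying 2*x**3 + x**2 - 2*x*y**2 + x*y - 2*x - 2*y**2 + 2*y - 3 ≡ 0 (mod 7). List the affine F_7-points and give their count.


Affine F_7-points: {(0, 2), (0, 6), (4, 0), (4, 2), (5, 3), (5, 4), (6, 2)}; count = 7.

For each of the 49 pairs (x, y) ∈ F_7², evaluate f(x, y) mod 7. Record the zeros.
  x = 0: [0↦4, 1↦4, 2↦0, 3↦6, 4↦1, 5↦6, 6↦0]  zeros at y ∈ {2, 6}
  x = 1: [0↦5, 1↦4, 2↦2, 3↦6, 4↦2, 5↦4, 6↦5]  zeros at y ∈ ∅
  x = 2: [0↦6, 1↦4, 2↦4, 3↦6, 4↦3, 5↦2, 6↦3]  zeros at y ∈ ∅
  x = 3: [0↦5, 1↦2, 2↦4, 3↦4, 4↦2, 5↦5, 6↦6]  zeros at y ∈ ∅
  x = 4: [0↦0, 1↦3, 2↦0, 3↦5, 4↦4, 5↦4, 6↦5]  zeros at y ∈ {0, 2}
  x = 5: [0↦3, 1↦5, 2↦4, 3↦0, 4↦0, 5↦4, 6↦5]  zeros at y ∈ {3, 4}
  x = 6: [0↦5, 1↦6, 2↦0, 3↦1, 4↦2, 5↦3, 6↦4]  zeros at y ∈ {2}
Collecting zeros: affine points = {(0, 2), (0, 6), (4, 0), (4, 2), (5, 3), (5, 4), (6, 2)}.
Total count |C(F_7)_aff| = 7.


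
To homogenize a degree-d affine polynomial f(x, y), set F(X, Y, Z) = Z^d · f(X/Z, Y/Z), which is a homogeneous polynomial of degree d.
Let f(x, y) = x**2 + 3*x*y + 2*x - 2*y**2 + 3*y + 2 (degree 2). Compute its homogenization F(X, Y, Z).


F(X, Y, Z) = X**2 + 3*X*Y + 2*X*Z - 2*Y**2 + 3*Y*Z + 2*Z**2

deg(f) = 2.
Substitute x = X/Z, y = Y/Z into f, then multiply by Z^2.
  monomial 1·x^2·y^0 ↦ 1·X^2·Y^0·Z^0.
  monomial 3·x^1·y^1 ↦ 3·X^1·Y^1·Z^0.
  monomial 2·x^1·y^0 ↦ 2·X^1·Y^0·Z^1.
  monomial -2·x^0·y^2 ↦ -2·X^0·Y^2·Z^0.
  monomial 3·x^0·y^1 ↦ 3·X^0·Y^1·Z^1.
  monomial 2·x^0·y^0 ↦ 2·X^0·Y^0·Z^2.
Collecting: F(X, Y, Z) = X**2 + 3*X*Y + 2*X*Z - 2*Y**2 + 3*Y*Z + 2*Z**2.


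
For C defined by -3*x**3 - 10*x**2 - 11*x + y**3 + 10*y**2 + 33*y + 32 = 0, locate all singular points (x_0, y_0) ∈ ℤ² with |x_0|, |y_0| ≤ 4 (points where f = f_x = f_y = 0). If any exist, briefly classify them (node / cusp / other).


Singular points: {(-1, -3)}; classification: node.

Compute partial derivatives:
  f_x = -9*x**2 - 20*x - 11.
  f_y = 3*y**2 + 20*y + 33.
Scan x_0 ∈ {−4, ..., 4}. For each x_0, f_y(x_0, y) is a polynomial in y; find its integer roots y ∈ {−4, ..., 4}, then test f_x and f at those candidates.
  x = -4: f_y(-4, y) = 3*y**2 + 20*y + 33; vanishes at y ∈ {-3}. (-4, -3): f_x = -75 ≠ 0.
  x = -3: f_y(-3, y) = 3*y**2 + 20*y + 33; vanishes at y ∈ {-3}. (-3, -3): f_x = -32 ≠ 0.
  x = -2: f_y(-2, y) = 3*y**2 + 20*y + 33; vanishes at y ∈ {-3}. (-2, -3): f_x = -7 ≠ 0.
  x = -1: f_y(-1, y) = 3*y**2 + 20*y + 33; vanishes at y ∈ {-3}. (-1, -3): f_x = 0, f = 0 — SINGULAR.
  x = 0: f_y(0, y) = 3*y**2 + 20*y + 33; vanishes at y ∈ {-3}. (0, -3): f_x = -11 ≠ 0.
  x = 1: f_y(1, y) = 3*y**2 + 20*y + 33; vanishes at y ∈ {-3}. (1, -3): f_x = -40 ≠ 0.
  x = 2: f_y(2, y) = 3*y**2 + 20*y + 33; vanishes at y ∈ {-3}. (2, -3): f_x = -87 ≠ 0.
  x = 3: f_y(3, y) = 3*y**2 + 20*y + 33; vanishes at y ∈ {-3}. (3, -3): f_x = -152 ≠ 0.
  x = 4: f_y(4, y) = 3*y**2 + 20*y + 33; vanishes at y ∈ {-3}. (4, -3): f_x = -235 ≠ 0.
Only singular point on the grid: (-1, -3).
Classify: substitute x = -1 + u, y = -3 + v and expand: f = -3*u**3 - u**2 + v**3 + v**2.
No constant or linear terms (consistent with a singular point). Quadratic part: -u**2 + v**2. Cubic part: -3*u**3 + v**3.
The quadratic part v**2 - u**2 = (v − u)(v + u) splits into two distinct linear factors, so there are two distinct tangent lines y − -3 = ±(x − -1) — this is a node (ordinary double point).
Classification: node.


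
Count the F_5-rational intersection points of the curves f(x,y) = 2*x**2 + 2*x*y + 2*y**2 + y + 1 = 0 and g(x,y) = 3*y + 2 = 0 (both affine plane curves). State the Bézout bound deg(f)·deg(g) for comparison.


Common zeros: ∅; count = 0; Bézout bound = 2.

deg(f) = 2, deg(g) = 1, so Bézout bound = 2.
Scan x ∈ F_5. For each x, list the y ∈ F_5 with f(x, y) ≡ 0 and those with g(x, y) ≡ 0 (mod 5); the common zeros in that column are the intersection.
  x = 0: f ≡ 0 at y ∈ ∅; g ≡ 0 at y ∈ {1}; common: ∅.
  x = 1: f ≡ 0 at y ∈ {3}; g ≡ 0 at y ∈ {1}; common: ∅.
  x = 2: f ≡ 0 at y ∈ ∅; g ≡ 0 at y ∈ {1}; common: ∅.
  x = 3: f ≡ 0 at y ∈ ∅; g ≡ 0 at y ∈ {1}; common: ∅.
  x = 4: f ≡ 0 at y ∈ ∅; g ≡ 0 at y ∈ {1}; common: ∅.
Collecting: common zeros = ∅, so the count is 0.
Comparison with the Bézout bound: 0 ≤ 2 = deg(f)·deg(g), as expected for curves with no common component (the affine F_5-count falls short of the bound because intersections may lie at infinity, over extension fields, or carry multiplicity).


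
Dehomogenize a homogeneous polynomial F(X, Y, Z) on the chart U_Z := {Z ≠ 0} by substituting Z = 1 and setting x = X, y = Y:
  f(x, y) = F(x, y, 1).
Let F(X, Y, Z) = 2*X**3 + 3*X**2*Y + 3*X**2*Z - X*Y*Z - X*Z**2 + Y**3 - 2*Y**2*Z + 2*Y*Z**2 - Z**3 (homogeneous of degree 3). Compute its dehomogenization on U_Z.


f(x, y) = 2*x**3 + 3*x**2*y + 3*x**2 - x*y - x + y**3 - 2*y**2 + 2*y - 1

On U_Z we set Z = 1. Each monomial c·X^i·Y^j·Z^k in F becomes c·x^i·y^j·1^k = c·x^i·y^j.
Substituting Z = 1: F(X, Y, 1) = 2*x**3 + 3*x**2*y + 3*x**2 - x*y - x + y**3 - 2*y**2 + 2*y - 1.
Note: deg(f) ≤ deg(F) = 3; strict inequality happens when F is divisible by Z (lost terms).


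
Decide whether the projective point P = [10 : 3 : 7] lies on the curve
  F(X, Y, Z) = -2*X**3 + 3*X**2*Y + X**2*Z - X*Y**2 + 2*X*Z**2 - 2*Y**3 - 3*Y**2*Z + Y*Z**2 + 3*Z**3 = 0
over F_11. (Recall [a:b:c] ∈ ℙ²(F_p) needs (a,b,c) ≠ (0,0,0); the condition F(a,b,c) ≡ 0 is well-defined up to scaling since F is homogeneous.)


F(10,3,7) ≡ 4 (mod 11); P is NOT on the curve.

Evaluate F(10, 3, 7) term-by-term (mod 11).
  -2*X**3 ↦ -2·1000·1·1 = -2000
  3*X**2*Y ↦ 3·100·3·1 = 900
  X**2*Z ↦ 1·100·1·7 = 700
  -X*Y**2 ↦ -1·10·9·1 = -90
  2*X*Z**2 ↦ 2·10·1·49 = 980
  -2*Y**3 ↦ -2·1·27·1 = -54
  -3*Y**2*Z ↦ -3·1·9·7 = -189
  Y*Z**2 ↦ 1·1·3·49 = 147
  3*Z**3 ↦ 3·1·1·343 = 1029
Sum: F(10, 3, 7) = (-2000) + (900) + (700) + (-90) + (980) + (-54) + (-189) + (147) + (1029) = 1423.
Reducing mod 11: 1423 ≡ 4 (mod 11).
Since F(a, b, c) ≡ 4 ≠ 0 (mod 11), P does NOT lie on the curve.


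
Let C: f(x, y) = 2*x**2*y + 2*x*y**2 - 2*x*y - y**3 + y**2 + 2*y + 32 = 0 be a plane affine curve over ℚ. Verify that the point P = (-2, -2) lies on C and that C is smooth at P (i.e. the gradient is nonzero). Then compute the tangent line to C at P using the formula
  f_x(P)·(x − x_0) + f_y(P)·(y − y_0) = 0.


Tangent line at P: 28*x + 14*y + 84 = 0.

Step 1: f(-2, -2) = 0, so P lies on C.
Step 2: partial derivatives
  f_x(x, y) = 4*x*y + 2*y**2 - 2*y, f_y(x, y) = 2*x**2 + 4*x*y - 2*x - 3*y**2 + 2*y + 2.
  f_x(P) = 28, f_y(P) = 14 (gradient nonzero, so P is smooth).
Step 3: tangent line at P: 28·(x − -2) + 14·(y − -2) = 0.
Expanding: 28*x + 14*y + 84 = 0.


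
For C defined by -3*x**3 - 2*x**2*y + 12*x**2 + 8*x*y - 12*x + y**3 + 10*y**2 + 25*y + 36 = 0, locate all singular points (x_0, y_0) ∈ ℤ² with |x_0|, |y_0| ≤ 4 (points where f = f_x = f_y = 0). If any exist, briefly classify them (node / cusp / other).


Singular points: {(2, -3)}; classification: cusp.

Compute partial derivatives:
  f_x = -9*x**2 - 4*x*y + 24*x + 8*y - 12.
  f_y = -2*x**2 + 8*x + 3*y**2 + 20*y + 25.
Scan x_0 ∈ {−4, ..., 4}. For each x_0, f_y(x_0, y) is a polynomial in y; find its integer roots y ∈ {−4, ..., 4}, then test f_x and f at those candidates.
  x = -4: f_y(-4, y) = 3*y**2 + 20*y - 39; no integer root y with |y| ≤ 4.
  x = -3: f_y(-3, y) = 3*y**2 + 20*y - 17; no integer root y with |y| ≤ 4.
  x = -2: f_y(-2, y) = 3*y**2 + 20*y + 1; no integer root y with |y| ≤ 4.
  x = -1: f_y(-1, y) = 3*y**2 + 20*y + 15; no integer root y with |y| ≤ 4.
  x = 0: f_y(0, y) = 3*y**2 + 20*y + 25; no integer root y with |y| ≤ 4.
  x = 1: f_y(1, y) = 3*y**2 + 20*y + 31; no integer root y with |y| ≤ 4.
  x = 2: f_y(2, y) = 3*y**2 + 20*y + 33; vanishes at y ∈ {-3}. (2, -3): f_x = 0, f = 0 — SINGULAR.
  x = 3: f_y(3, y) = 3*y**2 + 20*y + 31; no integer root y with |y| ≤ 4.
  x = 4: f_y(4, y) = 3*y**2 + 20*y + 25; no integer root y with |y| ≤ 4.
Only singular point on the grid: (2, -3).
Classify: substitute x = 2 + u, y = -3 + v and expand: f = -3*u**3 - 2*u**2*v + v**3 + v**2.
No constant or linear terms (consistent with a singular point). Quadratic part: v**2. Cubic part: -3*u**3 - 2*u**2*v + v**3.
The quadratic part v**2 is a perfect square, so there is a single (double) tangent line v = 0, i.e. y = -3. Restricting the cubic part to that line (v = 0) leaves -3*u**3 ≠ 0, so f is not divisible by v and the branch is v² ≈ 3*u**3 to lowest order — this is a cusp.
Classification: cusp.


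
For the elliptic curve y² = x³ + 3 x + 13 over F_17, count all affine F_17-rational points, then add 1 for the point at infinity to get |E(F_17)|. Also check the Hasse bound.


Affine points = {(0, 8), (0, 9), (1, 0), (3, 7), (3, 10), (4, 2), (4, 15), (5, 0), (6, 3), (6, 14), (9, 2), (9, 15), (11, 0), (12, 3), (12, 14), (15, 4), (15, 13), (16, 3), (16, 14)}; affine count = 19; |E(F_17)| = 20.

Discriminant check: Δ ∝ 4a³ + 27b² = 4·3³ + 27·13² = 4·27 + 27·169 ≡ 13 (mod 17). Nonzero ⇒ E is nonsingular.
For each x ∈ F_17, compute rhs = x³ + 3·x + 13 mod 17, then count y ∈ F_17 with y² ≡ rhs.
  x = 0: rhs = 13, matching y values: 8, 9 (2 points).
  x = 1: rhs = 0, matching y values: 0 (1 points).
  x = 2: rhs = 10, matching y values: none (0 points).
  x = 3: rhs = 15, matching y values: 7, 10 (2 points).
  x = 4: rhs = 4, matching y values: 2, 15 (2 points).
  x = 5: rhs = 0, matching y values: 0 (1 points).
  x = 6: rhs = 9, matching y values: 3, 14 (2 points).
  x = 7: rhs = 3, matching y values: none (0 points).
  x = 8: rhs = 5, matching y values: none (0 points).
  x = 9: rhs = 4, matching y values: 2, 15 (2 points).
  x = 10: rhs = 6, matching y values: none (0 points).
  x = 11: rhs = 0, matching y values: 0 (1 points).
  x = 12: rhs = 9, matching y values: 3, 14 (2 points).
  x = 13: rhs = 5, matching y values: none (0 points).
  x = 14: rhs = 11, matching y values: none (0 points).
  x = 15: rhs = 16, matching y values: 4, 13 (2 points).
  x = 16: rhs = 9, matching y values: 3, 14 (2 points).
Total affine count: 19.
Full point count |E(F_17)| = 19 + 1 = 20.
Hasse bound: |20 − (17+1)| = |2| = 2 ≤ 2√17 ≈ 8.2462 ✓.


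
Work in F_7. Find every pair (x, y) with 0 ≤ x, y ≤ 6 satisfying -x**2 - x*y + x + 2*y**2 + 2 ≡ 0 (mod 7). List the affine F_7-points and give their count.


Affine F_7-points: {(2, 0), (2, 1), (5, 1), (5, 5), (6, 0), (6, 3)}; count = 6.

For each of the 49 pairs (x, y) ∈ F_7², evaluate f(x, y) mod 7. Record the zeros.
  x = 0: [0↦2, 1↦4, 2↦3, 3↦6, 4↦6, 5↦3, 6↦4]  zeros at y ∈ ∅
  x = 1: [0↦2, 1↦3, 2↦1, 3↦3, 4↦2, 5↦5, 6↦5]  zeros at y ∈ ∅
  x = 2: [0↦0, 1↦0, 2↦4, 3↦5, 4↦3, 5↦5, 6↦4]  zeros at y ∈ {0, 1}
  x = 3: [0↦3, 1↦2, 2↦5, 3↦5, 4↦2, 5↦3, 6↦1]  zeros at y ∈ ∅
  x = 4: [0↦4, 1↦2, 2↦4, 3↦3, 4↦6, 5↦6, 6↦3]  zeros at y ∈ ∅
  x = 5: [0↦3, 1↦0, 2↦1, 3↦6, 4↦1, 5↦0, 6↦3]  zeros at y ∈ {1, 5}
  x = 6: [0↦0, 1↦3, 2↦3, 3↦0, 4↦1, 5↦6, 6↦1]  zeros at y ∈ {0, 3}
Collecting zeros: affine points = {(2, 0), (2, 1), (5, 1), (5, 5), (6, 0), (6, 3)}.
Total count |C(F_7)_aff| = 6.


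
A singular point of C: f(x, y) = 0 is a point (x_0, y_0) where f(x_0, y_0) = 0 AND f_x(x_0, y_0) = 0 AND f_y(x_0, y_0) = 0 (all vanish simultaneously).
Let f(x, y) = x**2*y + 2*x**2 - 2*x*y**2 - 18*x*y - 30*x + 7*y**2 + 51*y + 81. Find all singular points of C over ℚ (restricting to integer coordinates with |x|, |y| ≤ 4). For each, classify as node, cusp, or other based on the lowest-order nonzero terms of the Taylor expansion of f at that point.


Singular points: {(3, -3)}; classification: node.

Compute partial derivatives:
  f_x = 2*x*y + 4*x - 2*y**2 - 18*y - 30.
  f_y = x**2 - 4*x*y - 18*x + 14*y + 51.
Scan x_0 ∈ {−4, ..., 4}. For each x_0, f_y(x_0, y) is a polynomial in y; find its integer roots y ∈ {−4, ..., 4}, then test f_x and f at those candidates.
  x = -4: f_y(-4, y) = 30*y + 139; no integer root y with |y| ≤ 4.
  x = -3: f_y(-3, y) = 26*y + 114; no integer root y with |y| ≤ 4.
  x = -2: f_y(-2, y) = 22*y + 91; no integer root y with |y| ≤ 4.
  x = -1: f_y(-1, y) = 18*y + 70; no integer root y with |y| ≤ 4.
  x = 0: f_y(0, y) = 14*y + 51; no integer root y with |y| ≤ 4.
  x = 1: f_y(1, y) = 10*y + 34; no integer root y with |y| ≤ 4.
  x = 2: f_y(2, y) = 6*y + 19; no integer root y with |y| ≤ 4.
  x = 3: f_y(3, y) = 2*y + 6; vanishes at y ∈ {-3}. (3, -3): f_x = 0, f = 0 — SINGULAR.
  x = 4: f_y(4, y) = -2*y - 5; no integer root y with |y| ≤ 4.
Only singular point on the grid: (3, -3).
Classify: substitute x = 3 + u, y = -3 + v and expand: f = u**2*v - u**2 - 2*u*v**2 + v**2.
No constant or linear terms (consistent with a singular point). Quadratic part: -u**2 + v**2. Cubic part: u**2*v - 2*u*v**2.
The quadratic part v**2 - u**2 = (v − u)(v + u) splits into two distinct linear factors, so there are two distinct tangent lines y − -3 = ±(x − 3) — this is a node (ordinary double point).
Classification: node.
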